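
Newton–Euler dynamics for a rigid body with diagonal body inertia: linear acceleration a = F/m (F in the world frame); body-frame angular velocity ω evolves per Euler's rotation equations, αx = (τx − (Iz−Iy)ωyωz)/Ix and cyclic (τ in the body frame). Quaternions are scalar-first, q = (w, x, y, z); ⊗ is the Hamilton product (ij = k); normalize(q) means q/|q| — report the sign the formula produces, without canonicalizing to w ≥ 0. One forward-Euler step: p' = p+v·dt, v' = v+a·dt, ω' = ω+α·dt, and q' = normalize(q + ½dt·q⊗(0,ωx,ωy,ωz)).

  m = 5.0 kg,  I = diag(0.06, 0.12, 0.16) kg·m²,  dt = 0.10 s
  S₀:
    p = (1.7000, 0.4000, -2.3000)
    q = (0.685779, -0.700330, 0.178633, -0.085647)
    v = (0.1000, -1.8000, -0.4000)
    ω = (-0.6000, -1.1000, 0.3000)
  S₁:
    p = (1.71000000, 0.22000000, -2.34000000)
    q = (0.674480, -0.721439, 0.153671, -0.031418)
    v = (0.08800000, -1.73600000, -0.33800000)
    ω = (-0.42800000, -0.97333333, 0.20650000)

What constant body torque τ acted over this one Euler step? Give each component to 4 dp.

τ = (0.0900, 0.1700, -0.1100)

ω₁ − ω₀ = (0.17200000, 0.12666667, -0.09350000)
I·α + gyro = (0.0900, 0.1700, -0.1100)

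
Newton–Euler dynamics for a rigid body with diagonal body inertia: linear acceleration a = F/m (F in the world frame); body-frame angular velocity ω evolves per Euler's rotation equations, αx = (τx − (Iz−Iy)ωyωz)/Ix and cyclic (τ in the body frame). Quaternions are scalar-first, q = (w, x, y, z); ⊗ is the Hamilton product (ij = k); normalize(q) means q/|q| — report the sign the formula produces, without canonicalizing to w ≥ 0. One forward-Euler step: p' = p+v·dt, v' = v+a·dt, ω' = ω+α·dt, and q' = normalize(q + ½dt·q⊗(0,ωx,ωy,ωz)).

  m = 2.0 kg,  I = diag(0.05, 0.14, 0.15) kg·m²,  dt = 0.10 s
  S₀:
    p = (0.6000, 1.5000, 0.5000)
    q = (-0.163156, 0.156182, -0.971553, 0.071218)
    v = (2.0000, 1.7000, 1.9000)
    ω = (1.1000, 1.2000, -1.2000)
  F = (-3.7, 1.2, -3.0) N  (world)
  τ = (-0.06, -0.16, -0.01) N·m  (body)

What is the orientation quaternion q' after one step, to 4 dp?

Hamilton product q⊗(0,ω) = (1.0795250, 0.9009304, 0.0699710, 1.4519139)
updated quaternion q' = (-0.1086, 0.2002, -0.9631, 0.1431)

q' = (-0.1086, 0.2002, -0.9631, 0.1431)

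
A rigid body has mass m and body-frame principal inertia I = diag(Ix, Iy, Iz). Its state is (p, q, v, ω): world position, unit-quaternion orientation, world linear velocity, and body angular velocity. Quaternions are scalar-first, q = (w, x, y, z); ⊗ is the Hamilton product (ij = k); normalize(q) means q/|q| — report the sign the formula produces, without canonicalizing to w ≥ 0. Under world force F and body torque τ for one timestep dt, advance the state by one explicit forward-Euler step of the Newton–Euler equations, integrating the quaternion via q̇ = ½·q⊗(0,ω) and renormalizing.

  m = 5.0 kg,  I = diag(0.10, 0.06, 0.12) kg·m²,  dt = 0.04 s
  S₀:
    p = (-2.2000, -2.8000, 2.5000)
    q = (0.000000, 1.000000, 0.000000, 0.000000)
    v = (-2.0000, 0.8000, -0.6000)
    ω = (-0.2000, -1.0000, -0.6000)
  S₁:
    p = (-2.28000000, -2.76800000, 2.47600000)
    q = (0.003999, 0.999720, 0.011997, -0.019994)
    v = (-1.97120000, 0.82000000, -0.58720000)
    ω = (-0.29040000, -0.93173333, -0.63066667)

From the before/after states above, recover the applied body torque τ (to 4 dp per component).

τ = (-0.1900, 0.1000, -0.1000)

rate change Δω = (-0.09040000, 0.06826667, -0.03066667)
precession coupling = (0.0360, -0.0024, -0.0080)
applied torque τ = (-0.1900, 0.1000, -0.1000)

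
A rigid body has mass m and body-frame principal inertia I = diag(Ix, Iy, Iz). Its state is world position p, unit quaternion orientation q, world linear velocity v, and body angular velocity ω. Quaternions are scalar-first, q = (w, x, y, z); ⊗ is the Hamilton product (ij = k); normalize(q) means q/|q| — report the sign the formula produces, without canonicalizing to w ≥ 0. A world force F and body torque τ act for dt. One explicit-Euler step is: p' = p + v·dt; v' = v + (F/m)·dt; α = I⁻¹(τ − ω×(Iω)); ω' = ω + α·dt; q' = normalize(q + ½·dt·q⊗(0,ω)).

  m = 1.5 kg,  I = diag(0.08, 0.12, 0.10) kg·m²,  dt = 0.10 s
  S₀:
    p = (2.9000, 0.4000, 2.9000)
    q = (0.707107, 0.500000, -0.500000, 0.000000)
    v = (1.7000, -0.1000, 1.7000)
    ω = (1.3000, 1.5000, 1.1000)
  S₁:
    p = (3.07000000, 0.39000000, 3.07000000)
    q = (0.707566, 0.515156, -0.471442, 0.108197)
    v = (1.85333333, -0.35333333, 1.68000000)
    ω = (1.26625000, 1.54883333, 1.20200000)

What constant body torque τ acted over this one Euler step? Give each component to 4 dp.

τ = (-0.0600, 0.0300, 0.1800)

Δω = ω₁−ω₀ = (-0.03375000, 0.04883333, 0.10200000)
ω₀×(Iω₀) = (-0.0330, -0.0286, 0.0780)
τ = I·(Δω/dt) + ω₀×(Iω₀) = (-0.0600, 0.0300, 0.1800)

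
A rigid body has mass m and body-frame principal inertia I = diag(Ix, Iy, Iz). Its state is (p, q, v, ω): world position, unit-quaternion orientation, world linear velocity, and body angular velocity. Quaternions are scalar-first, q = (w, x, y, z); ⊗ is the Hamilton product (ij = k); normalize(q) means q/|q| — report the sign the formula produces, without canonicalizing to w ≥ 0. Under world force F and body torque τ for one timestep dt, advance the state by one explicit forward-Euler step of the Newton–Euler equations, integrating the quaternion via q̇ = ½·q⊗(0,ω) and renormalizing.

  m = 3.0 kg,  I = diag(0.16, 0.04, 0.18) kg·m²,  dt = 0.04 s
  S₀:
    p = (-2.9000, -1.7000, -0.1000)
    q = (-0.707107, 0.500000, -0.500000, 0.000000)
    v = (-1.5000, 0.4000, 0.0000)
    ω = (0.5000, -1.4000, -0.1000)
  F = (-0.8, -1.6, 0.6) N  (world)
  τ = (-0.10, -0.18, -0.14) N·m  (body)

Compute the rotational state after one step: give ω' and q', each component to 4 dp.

ω' = (0.4701, -1.5810, -0.1498)
q' = (-0.7258, 0.4937, -0.4790, -0.0076)

precession coupling ω×(Iω) = (0.0196, 0.0010, 0.0840)
angular accel α = (-0.7475, -4.5250, -1.2444)
new body rate ω' = (0.4701, -1.5810, -0.1498)
2q̇ = q⊗(0,ω) = (-0.9500000, -0.3035535, 1.0399498, -0.3792893)
q + ½dt·q⊗(0,ω), renormalized = (-0.7258, 0.4937, -0.4790, -0.0076)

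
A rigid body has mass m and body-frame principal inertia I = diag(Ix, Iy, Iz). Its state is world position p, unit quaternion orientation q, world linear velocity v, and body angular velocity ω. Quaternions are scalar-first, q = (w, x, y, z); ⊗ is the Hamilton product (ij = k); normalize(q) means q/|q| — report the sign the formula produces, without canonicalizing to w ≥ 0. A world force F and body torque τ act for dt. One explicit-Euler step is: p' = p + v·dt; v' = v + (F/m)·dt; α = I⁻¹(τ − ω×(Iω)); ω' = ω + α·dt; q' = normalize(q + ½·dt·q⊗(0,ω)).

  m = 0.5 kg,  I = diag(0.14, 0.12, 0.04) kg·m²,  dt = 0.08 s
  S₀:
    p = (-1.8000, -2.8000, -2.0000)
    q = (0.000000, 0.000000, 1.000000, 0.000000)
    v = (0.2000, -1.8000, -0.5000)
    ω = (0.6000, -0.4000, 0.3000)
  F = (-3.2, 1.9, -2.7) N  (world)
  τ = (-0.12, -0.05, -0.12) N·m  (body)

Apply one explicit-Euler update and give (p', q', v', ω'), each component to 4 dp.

p' = (-1.7840, -2.9440, -2.0400)
q' = (0.0160, 0.0120, 0.9995, -0.0240)
v' = (-0.3120, -1.4960, -0.9320)
ω' = (0.5259, -0.4453, 0.0504)

α = I⁻¹(τ − ω×Iω) = (-0.9257, -0.5667, -3.1200)
ω + α·dt = (0.5259, -0.4453, 0.0504)
2q̇ = q⊗(0,ω) = (0.4000000, 0.3000000, 0.0000000, -0.6000000)
q' = normalize(q + ½dt·q⊗(0,ω)) = (0.0160, 0.0120, 0.9995, -0.0240)
a = F/m = (-6.4000, 3.8000, -5.4000)
p + v·dt = (-1.7840, -2.9440, -2.0400)
v + (F/m)dt = (-0.3120, -1.4960, -0.9320)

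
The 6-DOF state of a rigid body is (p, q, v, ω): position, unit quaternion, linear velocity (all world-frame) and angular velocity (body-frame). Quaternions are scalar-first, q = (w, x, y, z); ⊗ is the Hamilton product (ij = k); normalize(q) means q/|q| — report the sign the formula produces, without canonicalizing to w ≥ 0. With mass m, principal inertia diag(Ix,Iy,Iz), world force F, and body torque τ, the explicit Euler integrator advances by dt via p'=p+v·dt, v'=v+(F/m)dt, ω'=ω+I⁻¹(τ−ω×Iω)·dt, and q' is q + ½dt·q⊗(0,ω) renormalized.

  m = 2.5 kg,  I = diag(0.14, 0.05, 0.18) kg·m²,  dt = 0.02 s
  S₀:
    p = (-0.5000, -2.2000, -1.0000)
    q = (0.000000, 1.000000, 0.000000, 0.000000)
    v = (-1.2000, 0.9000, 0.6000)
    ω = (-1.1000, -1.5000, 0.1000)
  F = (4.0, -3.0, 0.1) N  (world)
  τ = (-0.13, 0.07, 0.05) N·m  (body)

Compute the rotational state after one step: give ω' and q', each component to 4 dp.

ω×(Iω) gyroscopic = (-0.0195, 0.0044, -0.1485)
(τ − ω×Iω)/I = (-0.7893, 1.3120, 1.1028)
ω + α·dt = (-1.1158, -1.4738, 0.1221)
Hamilton product q⊗(0,ω) = (1.1000000, 0.0000000, -0.1000000, -1.5000000)
q' = normalize(q + ½dt·q⊗(0,ω)) = (0.0110, 0.9998, -0.0010, -0.0150)

ω' = (-1.1158, -1.4738, 0.1221)
q' = (0.0110, 0.9998, -0.0010, -0.0150)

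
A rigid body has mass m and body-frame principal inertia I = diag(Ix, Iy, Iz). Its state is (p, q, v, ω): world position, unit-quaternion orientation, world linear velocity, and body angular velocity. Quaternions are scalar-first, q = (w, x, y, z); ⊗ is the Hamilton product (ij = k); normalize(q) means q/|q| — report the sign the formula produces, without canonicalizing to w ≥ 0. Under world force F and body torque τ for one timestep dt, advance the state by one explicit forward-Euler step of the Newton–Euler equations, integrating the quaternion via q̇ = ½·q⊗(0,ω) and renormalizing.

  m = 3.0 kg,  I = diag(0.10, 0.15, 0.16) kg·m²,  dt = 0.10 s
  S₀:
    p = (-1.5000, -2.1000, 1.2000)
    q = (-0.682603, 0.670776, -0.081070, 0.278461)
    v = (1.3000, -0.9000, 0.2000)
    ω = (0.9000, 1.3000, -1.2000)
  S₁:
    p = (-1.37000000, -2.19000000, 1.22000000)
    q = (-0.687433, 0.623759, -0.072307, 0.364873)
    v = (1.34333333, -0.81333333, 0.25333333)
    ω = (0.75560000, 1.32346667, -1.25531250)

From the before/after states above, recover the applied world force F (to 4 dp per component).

v₁ − v₀ = (0.04333333, 0.08666667, 0.05333333)
F = m·Δv/dt = (1.3000, 2.6000, 1.6000)

F = (1.3000, 2.6000, 1.6000)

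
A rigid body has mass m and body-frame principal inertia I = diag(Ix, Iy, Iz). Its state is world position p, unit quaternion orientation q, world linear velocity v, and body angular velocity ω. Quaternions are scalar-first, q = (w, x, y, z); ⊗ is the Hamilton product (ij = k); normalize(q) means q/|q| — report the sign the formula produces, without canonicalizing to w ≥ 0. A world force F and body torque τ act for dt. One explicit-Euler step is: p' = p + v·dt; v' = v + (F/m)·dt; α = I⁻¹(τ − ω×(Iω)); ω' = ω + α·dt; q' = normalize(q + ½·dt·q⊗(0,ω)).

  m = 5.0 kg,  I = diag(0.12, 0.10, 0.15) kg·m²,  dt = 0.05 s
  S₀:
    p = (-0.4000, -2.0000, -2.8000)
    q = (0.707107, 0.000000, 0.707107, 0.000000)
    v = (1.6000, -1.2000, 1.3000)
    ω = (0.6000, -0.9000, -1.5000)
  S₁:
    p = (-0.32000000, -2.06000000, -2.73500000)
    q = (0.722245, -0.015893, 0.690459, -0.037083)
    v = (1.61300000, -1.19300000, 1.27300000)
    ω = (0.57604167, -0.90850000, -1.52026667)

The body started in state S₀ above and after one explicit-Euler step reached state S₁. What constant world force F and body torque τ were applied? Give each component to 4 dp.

F = (1.3000, 0.7000, -2.7000)
τ = (0.0100, 0.0100, -0.0500)

Δv = v₁−v₀ = (0.01300000, 0.00700000, -0.02700000)
applied force F = (1.3000, 0.7000, -2.7000)
rate change Δω = (-0.02395833, -0.00850000, -0.02026667)
τ = I·(Δω/dt) + ω₀×(Iω₀) = (0.0100, 0.0100, -0.0500)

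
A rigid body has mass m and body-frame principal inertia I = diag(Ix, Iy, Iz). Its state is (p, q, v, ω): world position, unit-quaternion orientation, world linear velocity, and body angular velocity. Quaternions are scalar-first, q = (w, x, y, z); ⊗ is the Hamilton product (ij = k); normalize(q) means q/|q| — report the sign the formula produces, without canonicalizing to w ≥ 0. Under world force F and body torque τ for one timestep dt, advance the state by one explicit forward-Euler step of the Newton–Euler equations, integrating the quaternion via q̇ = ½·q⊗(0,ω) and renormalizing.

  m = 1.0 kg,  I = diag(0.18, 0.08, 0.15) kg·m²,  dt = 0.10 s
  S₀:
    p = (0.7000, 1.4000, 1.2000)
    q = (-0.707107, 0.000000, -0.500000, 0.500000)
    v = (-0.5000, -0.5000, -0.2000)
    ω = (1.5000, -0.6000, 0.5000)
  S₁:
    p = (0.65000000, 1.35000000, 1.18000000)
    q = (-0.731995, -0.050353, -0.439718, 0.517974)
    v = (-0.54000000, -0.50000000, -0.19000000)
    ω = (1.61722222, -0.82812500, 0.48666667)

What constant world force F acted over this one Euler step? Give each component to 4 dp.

Δv = v₁−v₀ = (-0.04000000, 0.00000000, 0.01000000)
applied force F = (-0.4000, 0.0000, 0.1000)

F = (-0.4000, 0.0000, 0.1000)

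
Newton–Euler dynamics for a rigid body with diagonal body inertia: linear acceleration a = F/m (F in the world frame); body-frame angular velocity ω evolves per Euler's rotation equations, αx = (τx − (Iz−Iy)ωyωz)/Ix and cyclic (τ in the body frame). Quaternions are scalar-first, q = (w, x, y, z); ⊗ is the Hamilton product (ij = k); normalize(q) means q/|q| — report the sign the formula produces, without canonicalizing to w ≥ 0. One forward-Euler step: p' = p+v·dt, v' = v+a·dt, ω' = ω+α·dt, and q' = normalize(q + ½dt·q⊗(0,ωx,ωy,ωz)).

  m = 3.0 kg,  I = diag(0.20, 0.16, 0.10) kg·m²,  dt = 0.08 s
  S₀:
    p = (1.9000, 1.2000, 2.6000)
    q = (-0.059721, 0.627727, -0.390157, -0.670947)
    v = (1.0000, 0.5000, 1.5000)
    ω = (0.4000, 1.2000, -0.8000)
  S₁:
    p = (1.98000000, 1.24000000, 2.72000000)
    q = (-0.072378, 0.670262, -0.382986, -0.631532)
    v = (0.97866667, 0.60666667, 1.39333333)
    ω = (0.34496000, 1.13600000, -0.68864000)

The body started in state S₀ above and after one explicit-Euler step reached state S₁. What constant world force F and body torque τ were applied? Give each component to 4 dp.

F = (-0.8000, 4.0000, -4.0000)
τ = (-0.0800, -0.1600, 0.1200)

ω₁ − ω₀ = (-0.05504000, -0.06400000, 0.11136000)
τ = I·(Δω/dt) + ω₀×(Iω₀) = (-0.0800, -0.1600, 0.1200)
Δv = v₁−v₀ = (-0.02133333, 0.10666667, -0.10666667)
applied force F = (-0.8000, 4.0000, -4.0000)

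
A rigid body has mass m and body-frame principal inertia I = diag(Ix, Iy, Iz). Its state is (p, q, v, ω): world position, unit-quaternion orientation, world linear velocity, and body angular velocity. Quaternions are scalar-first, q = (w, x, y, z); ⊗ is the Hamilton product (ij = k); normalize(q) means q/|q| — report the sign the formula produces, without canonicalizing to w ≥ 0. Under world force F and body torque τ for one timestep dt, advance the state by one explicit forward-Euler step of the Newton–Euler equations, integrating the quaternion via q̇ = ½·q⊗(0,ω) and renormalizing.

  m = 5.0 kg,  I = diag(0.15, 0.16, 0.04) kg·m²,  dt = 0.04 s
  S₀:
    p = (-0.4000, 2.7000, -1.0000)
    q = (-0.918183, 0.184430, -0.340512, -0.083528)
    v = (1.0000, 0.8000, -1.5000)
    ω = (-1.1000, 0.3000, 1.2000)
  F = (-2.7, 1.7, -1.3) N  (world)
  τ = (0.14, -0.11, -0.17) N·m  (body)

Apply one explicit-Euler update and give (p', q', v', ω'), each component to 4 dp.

angular accel α = (1.2213, 0.2200, -4.1675)
new body rate ω' = (-1.0511, 0.3088, 1.0333)
q⊗(0,ω) = (0.4052602, 0.6264453, -0.4048901, -1.4210538)
updated quaternion q' = (-0.9096, 0.1969, -0.3484, -0.1119)
p + v·dt = (-0.3600, 2.7320, -1.0600)
v' = v + a·dt = (0.9784, 0.8136, -1.5104)

p' = (-0.3600, 2.7320, -1.0600)
q' = (-0.9096, 0.1969, -0.3484, -0.1119)
v' = (0.9784, 0.8136, -1.5104)
ω' = (-1.0511, 0.3088, 1.0333)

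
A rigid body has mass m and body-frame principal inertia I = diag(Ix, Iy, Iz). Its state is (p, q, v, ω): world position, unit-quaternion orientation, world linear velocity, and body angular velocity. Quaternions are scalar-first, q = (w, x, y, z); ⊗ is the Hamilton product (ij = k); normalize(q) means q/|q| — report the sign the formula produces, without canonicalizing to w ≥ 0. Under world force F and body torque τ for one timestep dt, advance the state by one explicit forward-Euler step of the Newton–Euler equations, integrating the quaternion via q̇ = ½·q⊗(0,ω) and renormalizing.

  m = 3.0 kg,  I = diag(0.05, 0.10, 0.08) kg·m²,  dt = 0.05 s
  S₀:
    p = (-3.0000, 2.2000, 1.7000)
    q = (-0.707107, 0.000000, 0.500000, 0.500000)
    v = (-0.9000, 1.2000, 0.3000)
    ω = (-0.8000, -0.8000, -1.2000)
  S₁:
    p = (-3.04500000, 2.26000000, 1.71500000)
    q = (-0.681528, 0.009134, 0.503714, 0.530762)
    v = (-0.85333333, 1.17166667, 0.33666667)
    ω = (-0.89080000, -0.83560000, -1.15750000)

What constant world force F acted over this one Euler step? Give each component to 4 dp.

Δv = v₁−v₀ = (0.04666667, -0.02833333, 0.03666667)
F = m·Δv/dt = (2.8000, -1.7000, 2.2000)

F = (2.8000, -1.7000, 2.2000)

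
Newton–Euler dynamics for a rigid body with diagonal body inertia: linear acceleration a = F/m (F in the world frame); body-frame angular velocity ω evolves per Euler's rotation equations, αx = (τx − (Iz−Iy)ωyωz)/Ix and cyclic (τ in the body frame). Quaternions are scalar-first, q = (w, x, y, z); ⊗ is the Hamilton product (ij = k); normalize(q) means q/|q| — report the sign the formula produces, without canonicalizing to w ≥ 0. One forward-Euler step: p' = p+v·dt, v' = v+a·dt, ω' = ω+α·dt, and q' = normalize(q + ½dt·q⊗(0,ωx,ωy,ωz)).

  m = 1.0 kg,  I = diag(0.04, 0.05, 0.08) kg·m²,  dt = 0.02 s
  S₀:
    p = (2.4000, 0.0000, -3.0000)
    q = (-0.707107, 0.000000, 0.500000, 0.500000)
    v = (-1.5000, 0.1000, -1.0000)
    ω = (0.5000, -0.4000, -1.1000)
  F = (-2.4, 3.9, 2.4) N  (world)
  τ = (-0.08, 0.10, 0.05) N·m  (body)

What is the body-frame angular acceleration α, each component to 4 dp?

ω×(Iω) gyroscopic = (0.0132, 0.0220, -0.0020)
(τ − ω×Iω)/I = (-2.3300, 1.5600, 0.6500)

α = (-2.3300, 1.5600, 0.6500)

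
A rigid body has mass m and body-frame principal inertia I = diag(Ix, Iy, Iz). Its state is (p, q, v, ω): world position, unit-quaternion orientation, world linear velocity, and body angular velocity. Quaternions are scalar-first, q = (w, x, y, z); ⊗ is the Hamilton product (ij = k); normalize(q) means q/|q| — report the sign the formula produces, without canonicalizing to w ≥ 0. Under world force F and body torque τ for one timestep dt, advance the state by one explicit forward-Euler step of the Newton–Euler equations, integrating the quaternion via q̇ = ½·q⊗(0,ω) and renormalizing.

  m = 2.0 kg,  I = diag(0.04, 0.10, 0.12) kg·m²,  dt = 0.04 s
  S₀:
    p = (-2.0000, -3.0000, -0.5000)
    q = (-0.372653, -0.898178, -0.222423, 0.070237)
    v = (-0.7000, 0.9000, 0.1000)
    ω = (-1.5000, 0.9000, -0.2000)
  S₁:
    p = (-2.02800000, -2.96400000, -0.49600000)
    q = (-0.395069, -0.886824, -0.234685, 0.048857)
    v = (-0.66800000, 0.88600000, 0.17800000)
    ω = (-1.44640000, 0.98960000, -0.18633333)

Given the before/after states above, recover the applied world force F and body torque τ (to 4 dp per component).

F = (1.6000, -0.7000, 3.9000)
τ = (0.0500, 0.2000, -0.0400)

ω₁ − ω₀ = (0.05360000, 0.08960000, 0.01366667)
precession coupling = (-0.0036, -0.0240, -0.0810)
I·α + gyro = (0.0500, 0.2000, -0.0400)
velocity change Δv = (0.03200000, -0.01400000, 0.07800000)
applied force F = (1.6000, -0.7000, 3.9000)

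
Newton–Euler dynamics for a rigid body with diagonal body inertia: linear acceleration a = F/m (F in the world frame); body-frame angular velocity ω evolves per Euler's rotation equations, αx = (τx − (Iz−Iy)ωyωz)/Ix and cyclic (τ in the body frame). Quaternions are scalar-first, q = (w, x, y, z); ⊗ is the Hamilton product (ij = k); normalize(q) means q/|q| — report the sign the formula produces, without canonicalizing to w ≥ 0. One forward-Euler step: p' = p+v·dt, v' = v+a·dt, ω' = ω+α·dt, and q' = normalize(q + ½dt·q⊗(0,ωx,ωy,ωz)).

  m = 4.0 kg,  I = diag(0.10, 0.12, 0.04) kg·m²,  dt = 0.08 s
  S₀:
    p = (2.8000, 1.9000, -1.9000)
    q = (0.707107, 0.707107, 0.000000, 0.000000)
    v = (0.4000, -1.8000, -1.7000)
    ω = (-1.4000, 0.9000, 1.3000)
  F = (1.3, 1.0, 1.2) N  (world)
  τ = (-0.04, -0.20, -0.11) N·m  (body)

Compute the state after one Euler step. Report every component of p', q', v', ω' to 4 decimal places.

p' = (2.8320, 1.7560, -2.0360)
q' = (0.7441, 0.6651, -0.0113, 0.0620)
v' = (0.4260, -1.7800, -1.6760)
ω' = (-1.3571, 0.8395, 1.1304)

a = F/m = (0.3250, 0.2500, 0.3000)
p + v·dt = (2.8320, 1.7560, -2.0360)
new velocity v' = (0.4260, -1.7800, -1.6760)
(τ − ω×Iω)/I = (0.5360, -0.7567, -2.1200)
new body rate ω' = (-1.3571, 0.8395, 1.1304)
Hamilton product q⊗(0,ω) = (0.9899498, -0.9899498, -0.2828428, 1.5556354)
q' = normalize(q + ½dt·q⊗(0,ω)) = (0.7441, 0.6651, -0.0113, 0.0620)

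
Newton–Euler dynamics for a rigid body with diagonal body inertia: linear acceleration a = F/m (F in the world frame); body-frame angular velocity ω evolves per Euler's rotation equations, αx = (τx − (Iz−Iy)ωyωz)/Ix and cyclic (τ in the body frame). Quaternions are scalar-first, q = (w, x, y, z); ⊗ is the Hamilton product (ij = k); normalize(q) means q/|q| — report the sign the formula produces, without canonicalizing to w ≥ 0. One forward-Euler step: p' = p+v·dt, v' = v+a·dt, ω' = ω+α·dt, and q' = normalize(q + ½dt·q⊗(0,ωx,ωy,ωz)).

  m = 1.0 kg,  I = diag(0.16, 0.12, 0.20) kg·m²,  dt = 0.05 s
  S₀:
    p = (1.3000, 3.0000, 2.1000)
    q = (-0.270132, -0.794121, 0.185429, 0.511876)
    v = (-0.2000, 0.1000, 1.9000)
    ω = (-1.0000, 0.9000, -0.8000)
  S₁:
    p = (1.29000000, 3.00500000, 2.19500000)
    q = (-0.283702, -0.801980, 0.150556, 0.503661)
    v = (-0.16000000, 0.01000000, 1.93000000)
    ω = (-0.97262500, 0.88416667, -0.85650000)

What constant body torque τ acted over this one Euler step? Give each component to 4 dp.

ω₁ − ω₀ = (0.02737500, -0.01583333, -0.05650000)
τ = I·(Δω/dt) + ω₀×(Iω₀) = (0.0300, -0.0700, -0.1900)

τ = (0.0300, -0.0700, -0.1900)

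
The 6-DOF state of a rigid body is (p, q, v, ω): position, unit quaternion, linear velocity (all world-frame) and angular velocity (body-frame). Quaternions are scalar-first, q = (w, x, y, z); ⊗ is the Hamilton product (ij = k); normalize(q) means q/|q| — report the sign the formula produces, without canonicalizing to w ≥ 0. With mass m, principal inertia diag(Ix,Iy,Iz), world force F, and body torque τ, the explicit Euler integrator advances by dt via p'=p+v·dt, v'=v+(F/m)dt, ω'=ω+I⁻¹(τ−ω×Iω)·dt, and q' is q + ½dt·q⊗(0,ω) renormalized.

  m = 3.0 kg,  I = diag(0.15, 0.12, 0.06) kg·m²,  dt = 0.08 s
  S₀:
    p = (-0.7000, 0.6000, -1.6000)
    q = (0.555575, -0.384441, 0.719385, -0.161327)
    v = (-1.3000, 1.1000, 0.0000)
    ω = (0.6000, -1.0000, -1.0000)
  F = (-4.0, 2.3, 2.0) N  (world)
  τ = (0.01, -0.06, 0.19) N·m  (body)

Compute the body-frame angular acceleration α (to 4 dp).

precession coupling ω×(Iω) = (-0.0600, -0.0540, 0.0180)
angular accel α = (0.4667, -0.0500, 2.8667)

α = (0.4667, -0.0500, 2.8667)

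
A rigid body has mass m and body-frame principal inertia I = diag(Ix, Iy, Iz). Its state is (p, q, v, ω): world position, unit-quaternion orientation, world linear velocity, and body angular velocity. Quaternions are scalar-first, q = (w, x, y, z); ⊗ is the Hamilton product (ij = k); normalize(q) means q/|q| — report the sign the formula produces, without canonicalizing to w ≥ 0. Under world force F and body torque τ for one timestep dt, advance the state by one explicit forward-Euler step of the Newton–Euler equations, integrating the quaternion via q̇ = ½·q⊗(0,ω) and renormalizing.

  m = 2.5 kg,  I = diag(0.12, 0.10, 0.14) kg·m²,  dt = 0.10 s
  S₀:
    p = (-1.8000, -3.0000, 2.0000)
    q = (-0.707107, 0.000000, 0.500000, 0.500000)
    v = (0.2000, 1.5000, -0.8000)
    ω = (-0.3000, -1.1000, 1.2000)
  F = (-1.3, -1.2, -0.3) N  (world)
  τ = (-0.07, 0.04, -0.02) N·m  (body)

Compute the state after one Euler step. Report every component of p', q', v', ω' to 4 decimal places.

p' = (-1.7800, -2.8500, 1.9200)
q' = (-0.7072, 0.0679, 0.5296, 0.4635)
v' = (0.1480, 1.4520, -0.8120)
ω' = (-0.3143, -1.0672, 1.1904)

linear accel F/m = (-0.5200, -0.4800, -0.1200)
new position p' = (-1.7800, -2.8500, 1.9200)
new velocity v' = (0.1480, 1.4520, -0.8120)
α = I⁻¹(τ − ω×Iω) = (-0.1433, 0.3280, -0.0957)
ω + α·dt = (-0.3143, -1.0672, 1.1904)
Hamilton product q⊗(0,ω) = (-0.0500000, 1.3621321, 0.6278177, -0.6985284)
updated quaternion q' = (-0.7072, 0.0679, 0.5296, 0.4635)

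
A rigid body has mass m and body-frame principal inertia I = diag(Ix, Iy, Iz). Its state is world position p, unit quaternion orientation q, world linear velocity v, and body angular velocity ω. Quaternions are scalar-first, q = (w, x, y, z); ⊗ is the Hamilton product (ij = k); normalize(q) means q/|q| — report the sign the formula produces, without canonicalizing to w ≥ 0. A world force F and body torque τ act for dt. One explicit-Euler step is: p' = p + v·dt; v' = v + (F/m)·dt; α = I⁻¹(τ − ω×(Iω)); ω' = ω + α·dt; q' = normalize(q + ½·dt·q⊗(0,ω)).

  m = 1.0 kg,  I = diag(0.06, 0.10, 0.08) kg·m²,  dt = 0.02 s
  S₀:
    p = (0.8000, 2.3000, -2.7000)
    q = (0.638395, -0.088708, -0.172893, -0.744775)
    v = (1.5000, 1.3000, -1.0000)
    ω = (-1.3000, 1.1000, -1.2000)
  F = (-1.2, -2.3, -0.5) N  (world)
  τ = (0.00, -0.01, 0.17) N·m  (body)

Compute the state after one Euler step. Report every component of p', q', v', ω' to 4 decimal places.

p' = (0.8300, 2.3260, -2.7200)
q' = (0.6301, -0.0867, -0.1572, -0.7555)
v' = (1.4760, 1.2540, -1.0100)
ω' = (-1.3088, 1.1042, -1.1432)

angular accel α = (-0.4400, 0.2120, 2.8400)
new body rate ω' = (-1.3088, 1.1042, -1.1432)
2q̇ = q⊗(0,ω) = (-0.8188681, 0.1968106, 1.5639924, -1.0884137)
q + ½dt·q⊗(0,ω), renormalized = (0.6301, -0.0867, -0.1572, -0.7555)
linear accel F/m = (-1.2000, -2.3000, -0.5000)
p' = p + v·dt = (0.8300, 2.3260, -2.7200)
new velocity v' = (1.4760, 1.2540, -1.0100)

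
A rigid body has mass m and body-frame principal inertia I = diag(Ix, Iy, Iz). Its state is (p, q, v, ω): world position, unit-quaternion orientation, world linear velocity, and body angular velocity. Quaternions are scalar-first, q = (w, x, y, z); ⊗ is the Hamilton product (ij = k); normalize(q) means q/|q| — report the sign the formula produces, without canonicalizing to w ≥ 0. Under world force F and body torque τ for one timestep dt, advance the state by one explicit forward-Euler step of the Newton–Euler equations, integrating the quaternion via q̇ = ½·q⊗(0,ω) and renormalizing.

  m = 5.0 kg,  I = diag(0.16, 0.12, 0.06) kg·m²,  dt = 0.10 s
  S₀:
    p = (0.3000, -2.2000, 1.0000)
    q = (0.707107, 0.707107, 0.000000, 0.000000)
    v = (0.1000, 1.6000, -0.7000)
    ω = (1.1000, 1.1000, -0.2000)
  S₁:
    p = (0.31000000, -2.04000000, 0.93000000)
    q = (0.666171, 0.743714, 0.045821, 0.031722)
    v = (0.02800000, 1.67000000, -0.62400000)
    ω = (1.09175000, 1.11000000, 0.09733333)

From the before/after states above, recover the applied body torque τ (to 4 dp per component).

ω₁ − ω₀ = (-0.00825000, 0.01000000, 0.29733333)
precession coupling = (0.0132, -0.0220, -0.0484)
I·α + gyro = (0.0000, -0.0100, 0.1300)

τ = (0.0000, -0.0100, 0.1300)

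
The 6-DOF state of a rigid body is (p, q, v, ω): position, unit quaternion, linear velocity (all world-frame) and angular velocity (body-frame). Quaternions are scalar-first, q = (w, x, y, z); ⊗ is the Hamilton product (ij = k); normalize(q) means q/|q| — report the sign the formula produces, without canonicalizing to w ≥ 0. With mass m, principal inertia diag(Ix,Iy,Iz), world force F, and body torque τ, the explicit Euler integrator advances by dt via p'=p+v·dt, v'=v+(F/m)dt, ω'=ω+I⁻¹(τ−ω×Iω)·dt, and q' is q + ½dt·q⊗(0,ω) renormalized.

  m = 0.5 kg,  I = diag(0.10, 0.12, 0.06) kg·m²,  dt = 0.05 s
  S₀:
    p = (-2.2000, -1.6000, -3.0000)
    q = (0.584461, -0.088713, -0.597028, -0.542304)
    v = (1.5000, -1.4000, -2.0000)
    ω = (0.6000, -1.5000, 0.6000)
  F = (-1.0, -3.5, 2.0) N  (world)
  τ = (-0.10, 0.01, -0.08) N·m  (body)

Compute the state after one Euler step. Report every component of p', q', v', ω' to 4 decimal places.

p' = (-2.1250, -1.6700, -3.1000)
q' = (0.5710, -0.1091, -0.6252, -0.5208)
v' = (1.4000, -1.7500, -1.8000)
ω' = (0.5230, -1.5018, 0.5483)

precession coupling ω×(Iω) = (0.0540, 0.0144, -0.0180)
angular accel α = (-1.5400, -0.0367, -1.0333)
new body rate ω' = (0.5230, -1.5018, 0.5483)
2q̇ = q⊗(0,ω) = (-0.5169318, -0.8209962, -1.1488461, 0.8419629)
updated quaternion q' = (0.5710, -0.1091, -0.6252, -0.5208)
new position p' = (-2.1250, -1.6700, -3.1000)
v' = v + a·dt = (1.4000, -1.7500, -1.8000)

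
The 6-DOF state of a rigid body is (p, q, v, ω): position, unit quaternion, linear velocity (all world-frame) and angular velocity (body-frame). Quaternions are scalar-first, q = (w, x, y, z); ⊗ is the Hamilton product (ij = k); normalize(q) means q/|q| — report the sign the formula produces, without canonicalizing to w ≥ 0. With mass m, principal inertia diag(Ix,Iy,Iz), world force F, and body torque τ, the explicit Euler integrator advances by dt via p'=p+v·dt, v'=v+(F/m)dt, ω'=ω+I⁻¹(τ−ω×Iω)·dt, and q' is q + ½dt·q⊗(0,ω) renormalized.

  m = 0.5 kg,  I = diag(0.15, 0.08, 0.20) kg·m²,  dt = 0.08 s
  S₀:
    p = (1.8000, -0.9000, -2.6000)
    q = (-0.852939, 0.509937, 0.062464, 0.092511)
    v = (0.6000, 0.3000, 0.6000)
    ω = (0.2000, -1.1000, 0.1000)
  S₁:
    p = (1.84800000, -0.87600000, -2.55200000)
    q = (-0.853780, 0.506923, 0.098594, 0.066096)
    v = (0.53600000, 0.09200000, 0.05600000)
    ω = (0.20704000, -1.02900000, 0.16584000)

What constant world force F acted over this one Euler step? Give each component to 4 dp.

velocity change Δv = (-0.06400000, -0.20800000, -0.54400000)
m·(v₁−v₀)/dt = (-0.4000, -1.3000, -3.4000)

F = (-0.4000, -1.3000, -3.4000)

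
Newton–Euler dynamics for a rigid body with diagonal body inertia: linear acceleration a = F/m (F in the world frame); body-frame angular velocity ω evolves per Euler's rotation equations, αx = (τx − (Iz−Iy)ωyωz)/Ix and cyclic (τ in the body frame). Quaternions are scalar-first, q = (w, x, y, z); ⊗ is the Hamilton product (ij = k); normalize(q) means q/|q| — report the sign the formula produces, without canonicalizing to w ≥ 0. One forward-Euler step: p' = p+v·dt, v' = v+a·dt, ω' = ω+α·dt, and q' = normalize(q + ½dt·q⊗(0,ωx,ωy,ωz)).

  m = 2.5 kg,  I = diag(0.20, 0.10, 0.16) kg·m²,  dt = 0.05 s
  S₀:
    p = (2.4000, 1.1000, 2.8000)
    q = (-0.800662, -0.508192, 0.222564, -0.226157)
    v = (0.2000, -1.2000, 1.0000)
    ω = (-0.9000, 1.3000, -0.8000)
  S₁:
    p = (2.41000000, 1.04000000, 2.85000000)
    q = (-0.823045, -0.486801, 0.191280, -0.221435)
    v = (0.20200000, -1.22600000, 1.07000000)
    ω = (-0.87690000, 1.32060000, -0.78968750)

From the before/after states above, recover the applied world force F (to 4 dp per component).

F = (0.1000, -1.3000, 3.5000)

Δv = v₁−v₀ = (0.00200000, -0.02600000, 0.07000000)
applied force F = (0.1000, -1.3000, 3.5000)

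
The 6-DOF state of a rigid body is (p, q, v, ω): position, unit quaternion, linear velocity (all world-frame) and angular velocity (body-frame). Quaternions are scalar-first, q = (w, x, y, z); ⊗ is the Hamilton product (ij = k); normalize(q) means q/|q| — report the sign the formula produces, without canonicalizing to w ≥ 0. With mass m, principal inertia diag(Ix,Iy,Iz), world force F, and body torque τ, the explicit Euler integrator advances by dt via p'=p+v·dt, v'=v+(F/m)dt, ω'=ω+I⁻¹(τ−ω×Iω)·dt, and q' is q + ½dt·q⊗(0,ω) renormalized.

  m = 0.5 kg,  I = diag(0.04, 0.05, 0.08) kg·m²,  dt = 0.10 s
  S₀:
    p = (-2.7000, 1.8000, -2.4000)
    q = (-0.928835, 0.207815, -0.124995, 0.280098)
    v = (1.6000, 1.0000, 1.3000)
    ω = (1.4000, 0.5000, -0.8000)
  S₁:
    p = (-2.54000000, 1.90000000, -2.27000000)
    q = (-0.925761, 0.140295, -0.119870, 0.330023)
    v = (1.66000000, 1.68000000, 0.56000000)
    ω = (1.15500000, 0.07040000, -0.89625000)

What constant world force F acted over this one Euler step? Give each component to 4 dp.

v₁ − v₀ = (0.06000000, 0.68000000, -0.74000000)
applied force F = (0.3000, 3.4000, -3.7000)

F = (0.3000, 3.4000, -3.7000)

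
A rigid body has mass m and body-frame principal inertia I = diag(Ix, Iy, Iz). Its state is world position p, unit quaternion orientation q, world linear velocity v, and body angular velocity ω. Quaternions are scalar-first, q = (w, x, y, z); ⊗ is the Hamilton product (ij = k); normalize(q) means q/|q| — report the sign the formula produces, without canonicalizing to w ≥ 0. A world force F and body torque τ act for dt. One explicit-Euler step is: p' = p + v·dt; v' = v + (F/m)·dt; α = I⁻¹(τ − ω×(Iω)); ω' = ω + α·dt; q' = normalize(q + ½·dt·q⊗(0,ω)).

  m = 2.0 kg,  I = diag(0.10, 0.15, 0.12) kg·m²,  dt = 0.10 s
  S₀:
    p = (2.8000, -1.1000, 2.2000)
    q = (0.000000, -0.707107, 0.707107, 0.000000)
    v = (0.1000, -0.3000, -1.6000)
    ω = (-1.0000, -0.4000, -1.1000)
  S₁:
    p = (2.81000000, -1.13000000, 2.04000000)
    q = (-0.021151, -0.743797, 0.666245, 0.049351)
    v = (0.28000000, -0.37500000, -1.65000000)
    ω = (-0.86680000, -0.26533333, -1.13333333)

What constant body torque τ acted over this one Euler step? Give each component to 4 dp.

τ = (0.1200, 0.1800, -0.0200)

rate change Δω = (0.13320000, 0.13466667, -0.03333333)
applied torque τ = (0.1200, 0.1800, -0.0200)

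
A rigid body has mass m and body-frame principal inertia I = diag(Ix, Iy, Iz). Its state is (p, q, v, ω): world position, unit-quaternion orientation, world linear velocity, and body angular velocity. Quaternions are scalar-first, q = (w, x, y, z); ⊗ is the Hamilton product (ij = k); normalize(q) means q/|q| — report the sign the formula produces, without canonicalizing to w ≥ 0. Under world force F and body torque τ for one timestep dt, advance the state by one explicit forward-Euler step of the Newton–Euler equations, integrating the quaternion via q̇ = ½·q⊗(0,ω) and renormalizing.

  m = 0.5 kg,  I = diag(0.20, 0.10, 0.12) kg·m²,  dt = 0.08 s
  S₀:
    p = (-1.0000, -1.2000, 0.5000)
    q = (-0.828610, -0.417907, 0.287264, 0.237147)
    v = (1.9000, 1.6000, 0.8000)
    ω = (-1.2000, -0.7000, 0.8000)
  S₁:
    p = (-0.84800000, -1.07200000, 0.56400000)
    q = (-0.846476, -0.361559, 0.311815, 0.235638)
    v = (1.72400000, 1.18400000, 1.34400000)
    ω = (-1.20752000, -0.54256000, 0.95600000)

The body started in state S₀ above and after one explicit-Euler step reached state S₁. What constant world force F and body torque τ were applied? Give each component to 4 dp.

F = (-1.1000, -2.6000, 3.4000)
τ = (-0.0300, 0.1200, 0.1500)

v₁ − v₀ = (-0.17600000, -0.41600000, 0.54400000)
applied force F = (-1.1000, -2.6000, 3.4000)
Δω = ω₁−ω₀ = (-0.00752000, 0.15744000, 0.15600000)
precession coupling = (-0.0112, -0.0768, -0.0840)
τ = I·(Δω/dt) + ω₀×(Iω₀) = (-0.0300, 0.1200, 0.1500)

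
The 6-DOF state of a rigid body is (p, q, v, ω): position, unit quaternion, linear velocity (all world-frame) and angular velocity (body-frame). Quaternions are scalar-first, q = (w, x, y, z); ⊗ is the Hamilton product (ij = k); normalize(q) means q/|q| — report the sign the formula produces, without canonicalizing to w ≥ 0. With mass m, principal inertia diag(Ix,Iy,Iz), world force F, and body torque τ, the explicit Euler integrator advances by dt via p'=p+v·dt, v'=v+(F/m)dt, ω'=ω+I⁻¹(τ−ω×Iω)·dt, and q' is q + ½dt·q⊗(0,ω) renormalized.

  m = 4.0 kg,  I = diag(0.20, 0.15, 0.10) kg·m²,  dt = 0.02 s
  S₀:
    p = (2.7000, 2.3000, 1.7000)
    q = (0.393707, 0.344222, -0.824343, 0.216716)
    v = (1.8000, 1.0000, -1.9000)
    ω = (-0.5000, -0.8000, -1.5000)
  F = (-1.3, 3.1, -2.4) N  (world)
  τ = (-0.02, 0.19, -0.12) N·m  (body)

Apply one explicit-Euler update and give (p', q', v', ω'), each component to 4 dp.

a = F/m = (-0.3250, 0.7750, -0.6000)
new position p' = (2.7360, 2.3200, 1.6620)
v + (F/m)dt = (1.7935, 1.0155, -1.9120)
ω×(Iω) gyroscopic = (-0.0600, 0.0750, -0.0200)
α = I⁻¹(τ − ω×Iω) = (0.2000, 0.7667, -1.0000)
new body rate ω' = (-0.4960, -0.7847, -1.5200)
2q̇ = q⊗(0,ω) = (-0.1622894, 1.2130338, 0.0930094, -1.2781096)
updated quaternion q' = (0.3920, 0.3563, -0.8233, 0.2039)

p' = (2.7360, 2.3200, 1.6620)
q' = (0.3920, 0.3563, -0.8233, 0.2039)
v' = (1.7935, 1.0155, -1.9120)
ω' = (-0.4960, -0.7847, -1.5200)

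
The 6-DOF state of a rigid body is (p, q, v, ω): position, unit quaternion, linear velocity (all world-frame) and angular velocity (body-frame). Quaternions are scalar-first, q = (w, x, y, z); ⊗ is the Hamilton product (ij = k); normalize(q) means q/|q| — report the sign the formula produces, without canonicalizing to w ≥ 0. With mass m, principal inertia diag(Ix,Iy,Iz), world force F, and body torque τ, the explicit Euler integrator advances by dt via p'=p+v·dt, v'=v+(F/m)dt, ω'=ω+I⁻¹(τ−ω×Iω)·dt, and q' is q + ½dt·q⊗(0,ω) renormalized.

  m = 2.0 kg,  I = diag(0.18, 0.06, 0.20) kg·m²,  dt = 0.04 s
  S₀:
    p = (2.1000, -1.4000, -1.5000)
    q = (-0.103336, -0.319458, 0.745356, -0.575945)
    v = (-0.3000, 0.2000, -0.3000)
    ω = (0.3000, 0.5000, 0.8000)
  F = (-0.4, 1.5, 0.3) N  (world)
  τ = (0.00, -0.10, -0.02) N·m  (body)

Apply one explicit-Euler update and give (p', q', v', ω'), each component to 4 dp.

p' = (2.0880, -1.3920, -1.5120)
q' = (-0.0996, -0.3023, 0.7458, -0.5852)
v' = (-0.3080, 0.2300, -0.2940)
ω' = (0.2876, 0.4365, 0.7996)

a = F/m = (-0.2000, 0.7500, 0.1500)
p' = p + v·dt = (2.0880, -1.3920, -1.5120)
v + (F/m)dt = (-0.3080, 0.2300, -0.2940)
α = I⁻¹(τ − ω×Iω) = (-0.3111, -1.5867, -0.0100)
ω' = ω + α·dt = (0.2876, 0.4365, 0.7996)
Hamilton product q⊗(0,ω) = (0.1839154, 0.8532565, 0.0311149, -0.4660046)
q' = normalize(q + ½dt·q⊗(0,ω)) = (-0.0996, -0.3023, 0.7458, -0.5852)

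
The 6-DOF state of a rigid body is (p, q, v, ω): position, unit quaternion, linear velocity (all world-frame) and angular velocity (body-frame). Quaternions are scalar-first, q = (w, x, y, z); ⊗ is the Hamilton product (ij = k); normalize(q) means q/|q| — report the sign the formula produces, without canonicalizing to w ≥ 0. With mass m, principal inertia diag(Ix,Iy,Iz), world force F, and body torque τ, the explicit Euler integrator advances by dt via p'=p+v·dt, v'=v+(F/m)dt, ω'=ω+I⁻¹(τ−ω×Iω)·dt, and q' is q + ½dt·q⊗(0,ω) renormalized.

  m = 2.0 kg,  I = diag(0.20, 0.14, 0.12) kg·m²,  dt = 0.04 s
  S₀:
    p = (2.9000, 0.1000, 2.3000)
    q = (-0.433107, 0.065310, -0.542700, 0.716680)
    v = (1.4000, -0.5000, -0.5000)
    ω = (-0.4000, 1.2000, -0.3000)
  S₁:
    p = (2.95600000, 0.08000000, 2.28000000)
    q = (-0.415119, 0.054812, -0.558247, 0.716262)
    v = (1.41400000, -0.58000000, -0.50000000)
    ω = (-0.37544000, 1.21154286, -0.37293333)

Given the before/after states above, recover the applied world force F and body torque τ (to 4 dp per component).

F = (0.7000, -4.0000, 0.0000)
τ = (0.1300, 0.0500, -0.1900)

rate change Δω = (0.02456000, 0.01154286, -0.07293333)
ω₀×(Iω₀) = (0.0072, 0.0096, 0.0288)
τ = I·(Δω/dt) + ω₀×(Iω₀) = (0.1300, 0.0500, -0.1900)
v₁ − v₀ = (0.01400000, -0.08000000, 0.00000000)
applied force F = (0.7000, -4.0000, 0.0000)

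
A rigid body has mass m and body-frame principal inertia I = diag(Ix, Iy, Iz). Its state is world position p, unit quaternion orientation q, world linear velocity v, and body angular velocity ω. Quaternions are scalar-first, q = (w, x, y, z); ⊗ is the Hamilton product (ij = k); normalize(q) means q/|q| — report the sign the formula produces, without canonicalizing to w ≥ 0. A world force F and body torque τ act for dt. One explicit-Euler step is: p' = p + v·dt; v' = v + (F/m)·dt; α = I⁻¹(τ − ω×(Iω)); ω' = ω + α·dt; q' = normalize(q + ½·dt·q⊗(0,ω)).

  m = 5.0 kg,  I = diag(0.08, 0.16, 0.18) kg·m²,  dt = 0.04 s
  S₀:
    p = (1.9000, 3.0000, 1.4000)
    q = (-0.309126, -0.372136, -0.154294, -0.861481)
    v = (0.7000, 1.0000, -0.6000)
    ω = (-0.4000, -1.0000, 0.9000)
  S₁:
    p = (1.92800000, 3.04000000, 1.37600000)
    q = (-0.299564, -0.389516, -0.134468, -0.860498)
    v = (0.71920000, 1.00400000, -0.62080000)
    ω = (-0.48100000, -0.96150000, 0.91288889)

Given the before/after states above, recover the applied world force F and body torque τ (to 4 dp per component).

F = (2.4000, 0.5000, -2.6000)
τ = (-0.1800, 0.1900, 0.0900)

v₁ − v₀ = (0.01920000, 0.00400000, -0.02080000)
applied force F = (2.4000, 0.5000, -2.6000)
rate change Δω = (-0.08100000, 0.03850000, 0.01288889)
precession coupling = (-0.0180, 0.0360, 0.0320)
applied torque τ = (-0.1800, 0.1900, 0.0900)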